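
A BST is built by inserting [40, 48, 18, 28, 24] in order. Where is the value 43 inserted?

Starting tree (level order): [40, 18, 48, None, 28, None, None, 24]
Insertion path: 40 -> 48
Result: insert 43 as left child of 48
Final tree (level order): [40, 18, 48, None, 28, 43, None, 24]


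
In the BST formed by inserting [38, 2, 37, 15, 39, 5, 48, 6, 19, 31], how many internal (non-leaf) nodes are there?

Tree built from: [38, 2, 37, 15, 39, 5, 48, 6, 19, 31]
Tree (level-order array): [38, 2, 39, None, 37, None, 48, 15, None, None, None, 5, 19, None, 6, None, 31]
Rule: An internal node has at least one child.
Per-node child counts:
  node 38: 2 child(ren)
  node 2: 1 child(ren)
  node 37: 1 child(ren)
  node 15: 2 child(ren)
  node 5: 1 child(ren)
  node 6: 0 child(ren)
  node 19: 1 child(ren)
  node 31: 0 child(ren)
  node 39: 1 child(ren)
  node 48: 0 child(ren)
Matching nodes: [38, 2, 37, 15, 5, 19, 39]
Count of internal (non-leaf) nodes: 7


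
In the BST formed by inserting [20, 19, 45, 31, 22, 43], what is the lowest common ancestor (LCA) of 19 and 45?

Tree insertion order: [20, 19, 45, 31, 22, 43]
Tree (level-order array): [20, 19, 45, None, None, 31, None, 22, 43]
In a BST, the LCA of p=19, q=45 is the first node v on the
root-to-leaf path with p <= v <= q (go left if both < v, right if both > v).
Walk from root:
  at 20: 19 <= 20 <= 45, this is the LCA
LCA = 20


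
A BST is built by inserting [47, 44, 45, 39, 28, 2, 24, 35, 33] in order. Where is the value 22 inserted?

Starting tree (level order): [47, 44, None, 39, 45, 28, None, None, None, 2, 35, None, 24, 33]
Insertion path: 47 -> 44 -> 39 -> 28 -> 2 -> 24
Result: insert 22 as left child of 24
Final tree (level order): [47, 44, None, 39, 45, 28, None, None, None, 2, 35, None, 24, 33, None, 22]


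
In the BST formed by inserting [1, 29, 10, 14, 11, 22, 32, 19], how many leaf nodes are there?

Tree built from: [1, 29, 10, 14, 11, 22, 32, 19]
Tree (level-order array): [1, None, 29, 10, 32, None, 14, None, None, 11, 22, None, None, 19]
Rule: A leaf has 0 children.
Per-node child counts:
  node 1: 1 child(ren)
  node 29: 2 child(ren)
  node 10: 1 child(ren)
  node 14: 2 child(ren)
  node 11: 0 child(ren)
  node 22: 1 child(ren)
  node 19: 0 child(ren)
  node 32: 0 child(ren)
Matching nodes: [11, 19, 32]
Count of leaf nodes: 3


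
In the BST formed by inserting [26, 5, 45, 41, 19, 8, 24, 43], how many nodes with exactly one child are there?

Tree built from: [26, 5, 45, 41, 19, 8, 24, 43]
Tree (level-order array): [26, 5, 45, None, 19, 41, None, 8, 24, None, 43]
Rule: These are nodes with exactly 1 non-null child.
Per-node child counts:
  node 26: 2 child(ren)
  node 5: 1 child(ren)
  node 19: 2 child(ren)
  node 8: 0 child(ren)
  node 24: 0 child(ren)
  node 45: 1 child(ren)
  node 41: 1 child(ren)
  node 43: 0 child(ren)
Matching nodes: [5, 45, 41]
Count of nodes with exactly one child: 3


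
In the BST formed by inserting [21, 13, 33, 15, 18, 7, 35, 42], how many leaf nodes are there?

Tree built from: [21, 13, 33, 15, 18, 7, 35, 42]
Tree (level-order array): [21, 13, 33, 7, 15, None, 35, None, None, None, 18, None, 42]
Rule: A leaf has 0 children.
Per-node child counts:
  node 21: 2 child(ren)
  node 13: 2 child(ren)
  node 7: 0 child(ren)
  node 15: 1 child(ren)
  node 18: 0 child(ren)
  node 33: 1 child(ren)
  node 35: 1 child(ren)
  node 42: 0 child(ren)
Matching nodes: [7, 18, 42]
Count of leaf nodes: 3


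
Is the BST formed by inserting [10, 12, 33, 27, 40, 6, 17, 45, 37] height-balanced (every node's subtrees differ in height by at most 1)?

Tree (level-order array): [10, 6, 12, None, None, None, 33, 27, 40, 17, None, 37, 45]
Definition: a tree is height-balanced if, at every node, |h(left) - h(right)| <= 1 (empty subtree has height -1).
Bottom-up per-node check:
  node 6: h_left=-1, h_right=-1, diff=0 [OK], height=0
  node 17: h_left=-1, h_right=-1, diff=0 [OK], height=0
  node 27: h_left=0, h_right=-1, diff=1 [OK], height=1
  node 37: h_left=-1, h_right=-1, diff=0 [OK], height=0
  node 45: h_left=-1, h_right=-1, diff=0 [OK], height=0
  node 40: h_left=0, h_right=0, diff=0 [OK], height=1
  node 33: h_left=1, h_right=1, diff=0 [OK], height=2
  node 12: h_left=-1, h_right=2, diff=3 [FAIL (|-1-2|=3 > 1)], height=3
  node 10: h_left=0, h_right=3, diff=3 [FAIL (|0-3|=3 > 1)], height=4
Node 12 violates the condition: |-1 - 2| = 3 > 1.
Result: Not balanced


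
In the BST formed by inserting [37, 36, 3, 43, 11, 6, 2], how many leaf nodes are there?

Tree built from: [37, 36, 3, 43, 11, 6, 2]
Tree (level-order array): [37, 36, 43, 3, None, None, None, 2, 11, None, None, 6]
Rule: A leaf has 0 children.
Per-node child counts:
  node 37: 2 child(ren)
  node 36: 1 child(ren)
  node 3: 2 child(ren)
  node 2: 0 child(ren)
  node 11: 1 child(ren)
  node 6: 0 child(ren)
  node 43: 0 child(ren)
Matching nodes: [2, 6, 43]
Count of leaf nodes: 3


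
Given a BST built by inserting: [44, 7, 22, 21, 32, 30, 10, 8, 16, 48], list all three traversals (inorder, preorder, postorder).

Tree insertion order: [44, 7, 22, 21, 32, 30, 10, 8, 16, 48]
Tree (level-order array): [44, 7, 48, None, 22, None, None, 21, 32, 10, None, 30, None, 8, 16]
Inorder (L, root, R): [7, 8, 10, 16, 21, 22, 30, 32, 44, 48]
Preorder (root, L, R): [44, 7, 22, 21, 10, 8, 16, 32, 30, 48]
Postorder (L, R, root): [8, 16, 10, 21, 30, 32, 22, 7, 48, 44]


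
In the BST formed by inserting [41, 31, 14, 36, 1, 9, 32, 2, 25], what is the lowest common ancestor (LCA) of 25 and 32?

Tree insertion order: [41, 31, 14, 36, 1, 9, 32, 2, 25]
Tree (level-order array): [41, 31, None, 14, 36, 1, 25, 32, None, None, 9, None, None, None, None, 2]
In a BST, the LCA of p=25, q=32 is the first node v on the
root-to-leaf path with p <= v <= q (go left if both < v, right if both > v).
Walk from root:
  at 41: both 25 and 32 < 41, go left
  at 31: 25 <= 31 <= 32, this is the LCA
LCA = 31


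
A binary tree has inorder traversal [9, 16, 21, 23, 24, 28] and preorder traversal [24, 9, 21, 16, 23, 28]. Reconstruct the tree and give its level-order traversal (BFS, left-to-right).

Inorder:  [9, 16, 21, 23, 24, 28]
Preorder: [24, 9, 21, 16, 23, 28]
Algorithm: preorder visits root first, so consume preorder in order;
for each root, split the current inorder slice at that value into
left-subtree inorder and right-subtree inorder, then recurse.
Recursive splits:
  root=24; inorder splits into left=[9, 16, 21, 23], right=[28]
  root=9; inorder splits into left=[], right=[16, 21, 23]
  root=21; inorder splits into left=[16], right=[23]
  root=16; inorder splits into left=[], right=[]
  root=23; inorder splits into left=[], right=[]
  root=28; inorder splits into left=[], right=[]
Reconstructed level-order: [24, 9, 28, 21, 16, 23]


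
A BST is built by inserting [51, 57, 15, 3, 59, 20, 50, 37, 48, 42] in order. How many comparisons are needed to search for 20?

Search path for 20: 51 -> 15 -> 20
Found: True
Comparisons: 3


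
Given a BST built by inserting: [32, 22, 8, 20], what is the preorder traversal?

Tree insertion order: [32, 22, 8, 20]
Tree (level-order array): [32, 22, None, 8, None, None, 20]
Preorder traversal: [32, 22, 8, 20]


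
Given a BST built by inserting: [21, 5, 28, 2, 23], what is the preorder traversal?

Tree insertion order: [21, 5, 28, 2, 23]
Tree (level-order array): [21, 5, 28, 2, None, 23]
Preorder traversal: [21, 5, 2, 28, 23]


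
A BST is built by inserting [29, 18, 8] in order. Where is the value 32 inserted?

Starting tree (level order): [29, 18, None, 8]
Insertion path: 29
Result: insert 32 as right child of 29
Final tree (level order): [29, 18, 32, 8]


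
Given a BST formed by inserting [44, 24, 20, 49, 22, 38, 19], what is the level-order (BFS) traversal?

Tree insertion order: [44, 24, 20, 49, 22, 38, 19]
Tree (level-order array): [44, 24, 49, 20, 38, None, None, 19, 22]
BFS from the root, enqueuing left then right child of each popped node:
  queue [44] -> pop 44, enqueue [24, 49], visited so far: [44]
  queue [24, 49] -> pop 24, enqueue [20, 38], visited so far: [44, 24]
  queue [49, 20, 38] -> pop 49, enqueue [none], visited so far: [44, 24, 49]
  queue [20, 38] -> pop 20, enqueue [19, 22], visited so far: [44, 24, 49, 20]
  queue [38, 19, 22] -> pop 38, enqueue [none], visited so far: [44, 24, 49, 20, 38]
  queue [19, 22] -> pop 19, enqueue [none], visited so far: [44, 24, 49, 20, 38, 19]
  queue [22] -> pop 22, enqueue [none], visited so far: [44, 24, 49, 20, 38, 19, 22]
Result: [44, 24, 49, 20, 38, 19, 22]


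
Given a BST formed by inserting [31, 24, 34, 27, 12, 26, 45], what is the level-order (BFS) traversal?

Tree insertion order: [31, 24, 34, 27, 12, 26, 45]
Tree (level-order array): [31, 24, 34, 12, 27, None, 45, None, None, 26]
BFS from the root, enqueuing left then right child of each popped node:
  queue [31] -> pop 31, enqueue [24, 34], visited so far: [31]
  queue [24, 34] -> pop 24, enqueue [12, 27], visited so far: [31, 24]
  queue [34, 12, 27] -> pop 34, enqueue [45], visited so far: [31, 24, 34]
  queue [12, 27, 45] -> pop 12, enqueue [none], visited so far: [31, 24, 34, 12]
  queue [27, 45] -> pop 27, enqueue [26], visited so far: [31, 24, 34, 12, 27]
  queue [45, 26] -> pop 45, enqueue [none], visited so far: [31, 24, 34, 12, 27, 45]
  queue [26] -> pop 26, enqueue [none], visited so far: [31, 24, 34, 12, 27, 45, 26]
Result: [31, 24, 34, 12, 27, 45, 26]


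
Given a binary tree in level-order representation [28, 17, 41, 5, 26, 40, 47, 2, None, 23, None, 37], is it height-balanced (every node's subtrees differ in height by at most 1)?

Tree (level-order array): [28, 17, 41, 5, 26, 40, 47, 2, None, 23, None, 37]
Definition: a tree is height-balanced if, at every node, |h(left) - h(right)| <= 1 (empty subtree has height -1).
Bottom-up per-node check:
  node 2: h_left=-1, h_right=-1, diff=0 [OK], height=0
  node 5: h_left=0, h_right=-1, diff=1 [OK], height=1
  node 23: h_left=-1, h_right=-1, diff=0 [OK], height=0
  node 26: h_left=0, h_right=-1, diff=1 [OK], height=1
  node 17: h_left=1, h_right=1, diff=0 [OK], height=2
  node 37: h_left=-1, h_right=-1, diff=0 [OK], height=0
  node 40: h_left=0, h_right=-1, diff=1 [OK], height=1
  node 47: h_left=-1, h_right=-1, diff=0 [OK], height=0
  node 41: h_left=1, h_right=0, diff=1 [OK], height=2
  node 28: h_left=2, h_right=2, diff=0 [OK], height=3
All nodes satisfy the balance condition.
Result: Balanced


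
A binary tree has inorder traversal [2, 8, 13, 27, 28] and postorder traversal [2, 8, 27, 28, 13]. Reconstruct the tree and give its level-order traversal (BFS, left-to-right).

Inorder:   [2, 8, 13, 27, 28]
Postorder: [2, 8, 27, 28, 13]
Algorithm: postorder visits root last, so walk postorder right-to-left;
each value is the root of the current inorder slice — split it at that
value, recurse on the right subtree first, then the left.
Recursive splits:
  root=13; inorder splits into left=[2, 8], right=[27, 28]
  root=28; inorder splits into left=[27], right=[]
  root=27; inorder splits into left=[], right=[]
  root=8; inorder splits into left=[2], right=[]
  root=2; inorder splits into left=[], right=[]
Reconstructed level-order: [13, 8, 28, 2, 27]


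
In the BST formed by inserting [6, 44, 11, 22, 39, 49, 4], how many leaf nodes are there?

Tree built from: [6, 44, 11, 22, 39, 49, 4]
Tree (level-order array): [6, 4, 44, None, None, 11, 49, None, 22, None, None, None, 39]
Rule: A leaf has 0 children.
Per-node child counts:
  node 6: 2 child(ren)
  node 4: 0 child(ren)
  node 44: 2 child(ren)
  node 11: 1 child(ren)
  node 22: 1 child(ren)
  node 39: 0 child(ren)
  node 49: 0 child(ren)
Matching nodes: [4, 39, 49]
Count of leaf nodes: 3


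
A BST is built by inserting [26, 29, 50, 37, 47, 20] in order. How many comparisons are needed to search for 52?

Search path for 52: 26 -> 29 -> 50
Found: False
Comparisons: 3


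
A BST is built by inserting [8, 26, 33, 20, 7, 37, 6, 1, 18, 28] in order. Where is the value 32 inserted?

Starting tree (level order): [8, 7, 26, 6, None, 20, 33, 1, None, 18, None, 28, 37]
Insertion path: 8 -> 26 -> 33 -> 28
Result: insert 32 as right child of 28
Final tree (level order): [8, 7, 26, 6, None, 20, 33, 1, None, 18, None, 28, 37, None, None, None, None, None, 32]


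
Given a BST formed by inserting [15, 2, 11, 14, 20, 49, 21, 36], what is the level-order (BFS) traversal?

Tree insertion order: [15, 2, 11, 14, 20, 49, 21, 36]
Tree (level-order array): [15, 2, 20, None, 11, None, 49, None, 14, 21, None, None, None, None, 36]
BFS from the root, enqueuing left then right child of each popped node:
  queue [15] -> pop 15, enqueue [2, 20], visited so far: [15]
  queue [2, 20] -> pop 2, enqueue [11], visited so far: [15, 2]
  queue [20, 11] -> pop 20, enqueue [49], visited so far: [15, 2, 20]
  queue [11, 49] -> pop 11, enqueue [14], visited so far: [15, 2, 20, 11]
  queue [49, 14] -> pop 49, enqueue [21], visited so far: [15, 2, 20, 11, 49]
  queue [14, 21] -> pop 14, enqueue [none], visited so far: [15, 2, 20, 11, 49, 14]
  queue [21] -> pop 21, enqueue [36], visited so far: [15, 2, 20, 11, 49, 14, 21]
  queue [36] -> pop 36, enqueue [none], visited so far: [15, 2, 20, 11, 49, 14, 21, 36]
Result: [15, 2, 20, 11, 49, 14, 21, 36]


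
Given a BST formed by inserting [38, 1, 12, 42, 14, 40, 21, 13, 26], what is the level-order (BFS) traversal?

Tree insertion order: [38, 1, 12, 42, 14, 40, 21, 13, 26]
Tree (level-order array): [38, 1, 42, None, 12, 40, None, None, 14, None, None, 13, 21, None, None, None, 26]
BFS from the root, enqueuing left then right child of each popped node:
  queue [38] -> pop 38, enqueue [1, 42], visited so far: [38]
  queue [1, 42] -> pop 1, enqueue [12], visited so far: [38, 1]
  queue [42, 12] -> pop 42, enqueue [40], visited so far: [38, 1, 42]
  queue [12, 40] -> pop 12, enqueue [14], visited so far: [38, 1, 42, 12]
  queue [40, 14] -> pop 40, enqueue [none], visited so far: [38, 1, 42, 12, 40]
  queue [14] -> pop 14, enqueue [13, 21], visited so far: [38, 1, 42, 12, 40, 14]
  queue [13, 21] -> pop 13, enqueue [none], visited so far: [38, 1, 42, 12, 40, 14, 13]
  queue [21] -> pop 21, enqueue [26], visited so far: [38, 1, 42, 12, 40, 14, 13, 21]
  queue [26] -> pop 26, enqueue [none], visited so far: [38, 1, 42, 12, 40, 14, 13, 21, 26]
Result: [38, 1, 42, 12, 40, 14, 13, 21, 26]


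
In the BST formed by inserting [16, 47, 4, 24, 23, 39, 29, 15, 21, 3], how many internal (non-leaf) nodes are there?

Tree built from: [16, 47, 4, 24, 23, 39, 29, 15, 21, 3]
Tree (level-order array): [16, 4, 47, 3, 15, 24, None, None, None, None, None, 23, 39, 21, None, 29]
Rule: An internal node has at least one child.
Per-node child counts:
  node 16: 2 child(ren)
  node 4: 2 child(ren)
  node 3: 0 child(ren)
  node 15: 0 child(ren)
  node 47: 1 child(ren)
  node 24: 2 child(ren)
  node 23: 1 child(ren)
  node 21: 0 child(ren)
  node 39: 1 child(ren)
  node 29: 0 child(ren)
Matching nodes: [16, 4, 47, 24, 23, 39]
Count of internal (non-leaf) nodes: 6


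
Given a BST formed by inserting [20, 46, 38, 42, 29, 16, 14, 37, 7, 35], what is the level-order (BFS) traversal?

Tree insertion order: [20, 46, 38, 42, 29, 16, 14, 37, 7, 35]
Tree (level-order array): [20, 16, 46, 14, None, 38, None, 7, None, 29, 42, None, None, None, 37, None, None, 35]
BFS from the root, enqueuing left then right child of each popped node:
  queue [20] -> pop 20, enqueue [16, 46], visited so far: [20]
  queue [16, 46] -> pop 16, enqueue [14], visited so far: [20, 16]
  queue [46, 14] -> pop 46, enqueue [38], visited so far: [20, 16, 46]
  queue [14, 38] -> pop 14, enqueue [7], visited so far: [20, 16, 46, 14]
  queue [38, 7] -> pop 38, enqueue [29, 42], visited so far: [20, 16, 46, 14, 38]
  queue [7, 29, 42] -> pop 7, enqueue [none], visited so far: [20, 16, 46, 14, 38, 7]
  queue [29, 42] -> pop 29, enqueue [37], visited so far: [20, 16, 46, 14, 38, 7, 29]
  queue [42, 37] -> pop 42, enqueue [none], visited so far: [20, 16, 46, 14, 38, 7, 29, 42]
  queue [37] -> pop 37, enqueue [35], visited so far: [20, 16, 46, 14, 38, 7, 29, 42, 37]
  queue [35] -> pop 35, enqueue [none], visited so far: [20, 16, 46, 14, 38, 7, 29, 42, 37, 35]
Result: [20, 16, 46, 14, 38, 7, 29, 42, 37, 35]


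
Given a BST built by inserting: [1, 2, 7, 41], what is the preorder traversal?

Tree insertion order: [1, 2, 7, 41]
Tree (level-order array): [1, None, 2, None, 7, None, 41]
Preorder traversal: [1, 2, 7, 41]


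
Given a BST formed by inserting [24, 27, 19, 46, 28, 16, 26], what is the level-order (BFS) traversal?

Tree insertion order: [24, 27, 19, 46, 28, 16, 26]
Tree (level-order array): [24, 19, 27, 16, None, 26, 46, None, None, None, None, 28]
BFS from the root, enqueuing left then right child of each popped node:
  queue [24] -> pop 24, enqueue [19, 27], visited so far: [24]
  queue [19, 27] -> pop 19, enqueue [16], visited so far: [24, 19]
  queue [27, 16] -> pop 27, enqueue [26, 46], visited so far: [24, 19, 27]
  queue [16, 26, 46] -> pop 16, enqueue [none], visited so far: [24, 19, 27, 16]
  queue [26, 46] -> pop 26, enqueue [none], visited so far: [24, 19, 27, 16, 26]
  queue [46] -> pop 46, enqueue [28], visited so far: [24, 19, 27, 16, 26, 46]
  queue [28] -> pop 28, enqueue [none], visited so far: [24, 19, 27, 16, 26, 46, 28]
Result: [24, 19, 27, 16, 26, 46, 28]


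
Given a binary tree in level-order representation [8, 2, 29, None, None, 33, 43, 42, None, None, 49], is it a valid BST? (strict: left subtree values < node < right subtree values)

Level-order array: [8, 2, 29, None, None, 33, 43, 42, None, None, 49]
Validate using subtree bounds (lo, hi): at each node, require lo < value < hi,
then recurse left with hi=value and right with lo=value.
Preorder trace (stopping at first violation):
  at node 8 with bounds (-inf, +inf): OK
  at node 2 with bounds (-inf, 8): OK
  at node 29 with bounds (8, +inf): OK
  at node 33 with bounds (8, 29): VIOLATION
Node 33 violates its bound: not (8 < 33 < 29).
Result: Not a valid BST


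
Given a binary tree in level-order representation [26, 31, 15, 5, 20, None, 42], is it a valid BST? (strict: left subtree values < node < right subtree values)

Level-order array: [26, 31, 15, 5, 20, None, 42]
Validate using subtree bounds (lo, hi): at each node, require lo < value < hi,
then recurse left with hi=value and right with lo=value.
Preorder trace (stopping at first violation):
  at node 26 with bounds (-inf, +inf): OK
  at node 31 with bounds (-inf, 26): VIOLATION
Node 31 violates its bound: not (-inf < 31 < 26).
Result: Not a valid BST


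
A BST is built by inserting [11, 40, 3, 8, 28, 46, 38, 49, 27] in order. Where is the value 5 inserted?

Starting tree (level order): [11, 3, 40, None, 8, 28, 46, None, None, 27, 38, None, 49]
Insertion path: 11 -> 3 -> 8
Result: insert 5 as left child of 8
Final tree (level order): [11, 3, 40, None, 8, 28, 46, 5, None, 27, 38, None, 49]


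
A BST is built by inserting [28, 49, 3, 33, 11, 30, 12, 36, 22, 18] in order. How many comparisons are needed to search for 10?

Search path for 10: 28 -> 3 -> 11
Found: False
Comparisons: 3


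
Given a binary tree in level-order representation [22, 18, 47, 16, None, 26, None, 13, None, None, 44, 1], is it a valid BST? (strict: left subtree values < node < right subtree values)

Level-order array: [22, 18, 47, 16, None, 26, None, 13, None, None, 44, 1]
Validate using subtree bounds (lo, hi): at each node, require lo < value < hi,
then recurse left with hi=value and right with lo=value.
Preorder trace (stopping at first violation):
  at node 22 with bounds (-inf, +inf): OK
  at node 18 with bounds (-inf, 22): OK
  at node 16 with bounds (-inf, 18): OK
  at node 13 with bounds (-inf, 16): OK
  at node 1 with bounds (-inf, 13): OK
  at node 47 with bounds (22, +inf): OK
  at node 26 with bounds (22, 47): OK
  at node 44 with bounds (26, 47): OK
No violation found at any node.
Result: Valid BST


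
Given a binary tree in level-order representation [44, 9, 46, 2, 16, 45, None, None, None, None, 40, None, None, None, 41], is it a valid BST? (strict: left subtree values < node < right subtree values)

Level-order array: [44, 9, 46, 2, 16, 45, None, None, None, None, 40, None, None, None, 41]
Validate using subtree bounds (lo, hi): at each node, require lo < value < hi,
then recurse left with hi=value and right with lo=value.
Preorder trace (stopping at first violation):
  at node 44 with bounds (-inf, +inf): OK
  at node 9 with bounds (-inf, 44): OK
  at node 2 with bounds (-inf, 9): OK
  at node 16 with bounds (9, 44): OK
  at node 40 with bounds (16, 44): OK
  at node 41 with bounds (40, 44): OK
  at node 46 with bounds (44, +inf): OK
  at node 45 with bounds (44, 46): OK
No violation found at any node.
Result: Valid BST


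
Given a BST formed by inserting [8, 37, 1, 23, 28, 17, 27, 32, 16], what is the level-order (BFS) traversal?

Tree insertion order: [8, 37, 1, 23, 28, 17, 27, 32, 16]
Tree (level-order array): [8, 1, 37, None, None, 23, None, 17, 28, 16, None, 27, 32]
BFS from the root, enqueuing left then right child of each popped node:
  queue [8] -> pop 8, enqueue [1, 37], visited so far: [8]
  queue [1, 37] -> pop 1, enqueue [none], visited so far: [8, 1]
  queue [37] -> pop 37, enqueue [23], visited so far: [8, 1, 37]
  queue [23] -> pop 23, enqueue [17, 28], visited so far: [8, 1, 37, 23]
  queue [17, 28] -> pop 17, enqueue [16], visited so far: [8, 1, 37, 23, 17]
  queue [28, 16] -> pop 28, enqueue [27, 32], visited so far: [8, 1, 37, 23, 17, 28]
  queue [16, 27, 32] -> pop 16, enqueue [none], visited so far: [8, 1, 37, 23, 17, 28, 16]
  queue [27, 32] -> pop 27, enqueue [none], visited so far: [8, 1, 37, 23, 17, 28, 16, 27]
  queue [32] -> pop 32, enqueue [none], visited so far: [8, 1, 37, 23, 17, 28, 16, 27, 32]
Result: [8, 1, 37, 23, 17, 28, 16, 27, 32]


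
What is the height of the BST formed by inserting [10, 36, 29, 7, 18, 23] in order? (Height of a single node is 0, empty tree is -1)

Insertion order: [10, 36, 29, 7, 18, 23]
Tree (level-order array): [10, 7, 36, None, None, 29, None, 18, None, None, 23]
Compute height bottom-up (empty subtree = -1):
  height(7) = 1 + max(-1, -1) = 0
  height(23) = 1 + max(-1, -1) = 0
  height(18) = 1 + max(-1, 0) = 1
  height(29) = 1 + max(1, -1) = 2
  height(36) = 1 + max(2, -1) = 3
  height(10) = 1 + max(0, 3) = 4
Height = 4


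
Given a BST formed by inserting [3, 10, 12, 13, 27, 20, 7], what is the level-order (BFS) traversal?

Tree insertion order: [3, 10, 12, 13, 27, 20, 7]
Tree (level-order array): [3, None, 10, 7, 12, None, None, None, 13, None, 27, 20]
BFS from the root, enqueuing left then right child of each popped node:
  queue [3] -> pop 3, enqueue [10], visited so far: [3]
  queue [10] -> pop 10, enqueue [7, 12], visited so far: [3, 10]
  queue [7, 12] -> pop 7, enqueue [none], visited so far: [3, 10, 7]
  queue [12] -> pop 12, enqueue [13], visited so far: [3, 10, 7, 12]
  queue [13] -> pop 13, enqueue [27], visited so far: [3, 10, 7, 12, 13]
  queue [27] -> pop 27, enqueue [20], visited so far: [3, 10, 7, 12, 13, 27]
  queue [20] -> pop 20, enqueue [none], visited so far: [3, 10, 7, 12, 13, 27, 20]
Result: [3, 10, 7, 12, 13, 27, 20]


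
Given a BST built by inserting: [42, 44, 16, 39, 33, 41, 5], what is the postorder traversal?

Tree insertion order: [42, 44, 16, 39, 33, 41, 5]
Tree (level-order array): [42, 16, 44, 5, 39, None, None, None, None, 33, 41]
Postorder traversal: [5, 33, 41, 39, 16, 44, 42]


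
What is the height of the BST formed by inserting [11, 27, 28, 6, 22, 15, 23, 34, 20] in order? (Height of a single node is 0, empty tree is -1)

Insertion order: [11, 27, 28, 6, 22, 15, 23, 34, 20]
Tree (level-order array): [11, 6, 27, None, None, 22, 28, 15, 23, None, 34, None, 20]
Compute height bottom-up (empty subtree = -1):
  height(6) = 1 + max(-1, -1) = 0
  height(20) = 1 + max(-1, -1) = 0
  height(15) = 1 + max(-1, 0) = 1
  height(23) = 1 + max(-1, -1) = 0
  height(22) = 1 + max(1, 0) = 2
  height(34) = 1 + max(-1, -1) = 0
  height(28) = 1 + max(-1, 0) = 1
  height(27) = 1 + max(2, 1) = 3
  height(11) = 1 + max(0, 3) = 4
Height = 4


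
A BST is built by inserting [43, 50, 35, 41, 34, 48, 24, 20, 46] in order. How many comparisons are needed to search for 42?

Search path for 42: 43 -> 35 -> 41
Found: False
Comparisons: 3


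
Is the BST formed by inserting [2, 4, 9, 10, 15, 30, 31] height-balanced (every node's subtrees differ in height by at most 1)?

Tree (level-order array): [2, None, 4, None, 9, None, 10, None, 15, None, 30, None, 31]
Definition: a tree is height-balanced if, at every node, |h(left) - h(right)| <= 1 (empty subtree has height -1).
Bottom-up per-node check:
  node 31: h_left=-1, h_right=-1, diff=0 [OK], height=0
  node 30: h_left=-1, h_right=0, diff=1 [OK], height=1
  node 15: h_left=-1, h_right=1, diff=2 [FAIL (|-1-1|=2 > 1)], height=2
  node 10: h_left=-1, h_right=2, diff=3 [FAIL (|-1-2|=3 > 1)], height=3
  node 9: h_left=-1, h_right=3, diff=4 [FAIL (|-1-3|=4 > 1)], height=4
  node 4: h_left=-1, h_right=4, diff=5 [FAIL (|-1-4|=5 > 1)], height=5
  node 2: h_left=-1, h_right=5, diff=6 [FAIL (|-1-5|=6 > 1)], height=6
Node 15 violates the condition: |-1 - 1| = 2 > 1.
Result: Not balanced


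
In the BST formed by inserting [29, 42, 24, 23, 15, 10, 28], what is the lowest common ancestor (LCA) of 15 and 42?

Tree insertion order: [29, 42, 24, 23, 15, 10, 28]
Tree (level-order array): [29, 24, 42, 23, 28, None, None, 15, None, None, None, 10]
In a BST, the LCA of p=15, q=42 is the first node v on the
root-to-leaf path with p <= v <= q (go left if both < v, right if both > v).
Walk from root:
  at 29: 15 <= 29 <= 42, this is the LCA
LCA = 29


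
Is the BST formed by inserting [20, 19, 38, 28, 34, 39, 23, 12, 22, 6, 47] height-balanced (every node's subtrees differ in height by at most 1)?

Tree (level-order array): [20, 19, 38, 12, None, 28, 39, 6, None, 23, 34, None, 47, None, None, 22]
Definition: a tree is height-balanced if, at every node, |h(left) - h(right)| <= 1 (empty subtree has height -1).
Bottom-up per-node check:
  node 6: h_left=-1, h_right=-1, diff=0 [OK], height=0
  node 12: h_left=0, h_right=-1, diff=1 [OK], height=1
  node 19: h_left=1, h_right=-1, diff=2 [FAIL (|1--1|=2 > 1)], height=2
  node 22: h_left=-1, h_right=-1, diff=0 [OK], height=0
  node 23: h_left=0, h_right=-1, diff=1 [OK], height=1
  node 34: h_left=-1, h_right=-1, diff=0 [OK], height=0
  node 28: h_left=1, h_right=0, diff=1 [OK], height=2
  node 47: h_left=-1, h_right=-1, diff=0 [OK], height=0
  node 39: h_left=-1, h_right=0, diff=1 [OK], height=1
  node 38: h_left=2, h_right=1, diff=1 [OK], height=3
  node 20: h_left=2, h_right=3, diff=1 [OK], height=4
Node 19 violates the condition: |1 - -1| = 2 > 1.
Result: Not balanced


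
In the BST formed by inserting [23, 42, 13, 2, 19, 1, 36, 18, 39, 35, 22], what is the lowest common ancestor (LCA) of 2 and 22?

Tree insertion order: [23, 42, 13, 2, 19, 1, 36, 18, 39, 35, 22]
Tree (level-order array): [23, 13, 42, 2, 19, 36, None, 1, None, 18, 22, 35, 39]
In a BST, the LCA of p=2, q=22 is the first node v on the
root-to-leaf path with p <= v <= q (go left if both < v, right if both > v).
Walk from root:
  at 23: both 2 and 22 < 23, go left
  at 13: 2 <= 13 <= 22, this is the LCA
LCA = 13


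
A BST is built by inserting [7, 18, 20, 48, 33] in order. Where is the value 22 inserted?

Starting tree (level order): [7, None, 18, None, 20, None, 48, 33]
Insertion path: 7 -> 18 -> 20 -> 48 -> 33
Result: insert 22 as left child of 33
Final tree (level order): [7, None, 18, None, 20, None, 48, 33, None, 22]


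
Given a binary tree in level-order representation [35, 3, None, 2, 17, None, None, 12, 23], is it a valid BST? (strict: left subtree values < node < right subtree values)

Level-order array: [35, 3, None, 2, 17, None, None, 12, 23]
Validate using subtree bounds (lo, hi): at each node, require lo < value < hi,
then recurse left with hi=value and right with lo=value.
Preorder trace (stopping at first violation):
  at node 35 with bounds (-inf, +inf): OK
  at node 3 with bounds (-inf, 35): OK
  at node 2 with bounds (-inf, 3): OK
  at node 17 with bounds (3, 35): OK
  at node 12 with bounds (3, 17): OK
  at node 23 with bounds (17, 35): OK
No violation found at any node.
Result: Valid BST


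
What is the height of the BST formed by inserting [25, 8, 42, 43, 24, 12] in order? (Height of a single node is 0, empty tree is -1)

Insertion order: [25, 8, 42, 43, 24, 12]
Tree (level-order array): [25, 8, 42, None, 24, None, 43, 12]
Compute height bottom-up (empty subtree = -1):
  height(12) = 1 + max(-1, -1) = 0
  height(24) = 1 + max(0, -1) = 1
  height(8) = 1 + max(-1, 1) = 2
  height(43) = 1 + max(-1, -1) = 0
  height(42) = 1 + max(-1, 0) = 1
  height(25) = 1 + max(2, 1) = 3
Height = 3


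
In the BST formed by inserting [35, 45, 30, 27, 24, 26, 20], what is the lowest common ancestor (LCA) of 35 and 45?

Tree insertion order: [35, 45, 30, 27, 24, 26, 20]
Tree (level-order array): [35, 30, 45, 27, None, None, None, 24, None, 20, 26]
In a BST, the LCA of p=35, q=45 is the first node v on the
root-to-leaf path with p <= v <= q (go left if both < v, right if both > v).
Walk from root:
  at 35: 35 <= 35 <= 45, this is the LCA
LCA = 35


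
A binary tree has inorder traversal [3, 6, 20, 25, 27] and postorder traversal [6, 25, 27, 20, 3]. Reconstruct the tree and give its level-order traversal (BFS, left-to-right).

Inorder:   [3, 6, 20, 25, 27]
Postorder: [6, 25, 27, 20, 3]
Algorithm: postorder visits root last, so walk postorder right-to-left;
each value is the root of the current inorder slice — split it at that
value, recurse on the right subtree first, then the left.
Recursive splits:
  root=3; inorder splits into left=[], right=[6, 20, 25, 27]
  root=20; inorder splits into left=[6], right=[25, 27]
  root=27; inorder splits into left=[25], right=[]
  root=25; inorder splits into left=[], right=[]
  root=6; inorder splits into left=[], right=[]
Reconstructed level-order: [3, 20, 6, 27, 25]


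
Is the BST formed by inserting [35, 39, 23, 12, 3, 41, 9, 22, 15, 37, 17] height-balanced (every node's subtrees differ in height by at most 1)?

Tree (level-order array): [35, 23, 39, 12, None, 37, 41, 3, 22, None, None, None, None, None, 9, 15, None, None, None, None, 17]
Definition: a tree is height-balanced if, at every node, |h(left) - h(right)| <= 1 (empty subtree has height -1).
Bottom-up per-node check:
  node 9: h_left=-1, h_right=-1, diff=0 [OK], height=0
  node 3: h_left=-1, h_right=0, diff=1 [OK], height=1
  node 17: h_left=-1, h_right=-1, diff=0 [OK], height=0
  node 15: h_left=-1, h_right=0, diff=1 [OK], height=1
  node 22: h_left=1, h_right=-1, diff=2 [FAIL (|1--1|=2 > 1)], height=2
  node 12: h_left=1, h_right=2, diff=1 [OK], height=3
  node 23: h_left=3, h_right=-1, diff=4 [FAIL (|3--1|=4 > 1)], height=4
  node 37: h_left=-1, h_right=-1, diff=0 [OK], height=0
  node 41: h_left=-1, h_right=-1, diff=0 [OK], height=0
  node 39: h_left=0, h_right=0, diff=0 [OK], height=1
  node 35: h_left=4, h_right=1, diff=3 [FAIL (|4-1|=3 > 1)], height=5
Node 22 violates the condition: |1 - -1| = 2 > 1.
Result: Not balanced


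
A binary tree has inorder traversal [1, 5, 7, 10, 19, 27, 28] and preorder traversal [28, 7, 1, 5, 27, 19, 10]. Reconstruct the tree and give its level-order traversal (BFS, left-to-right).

Inorder:  [1, 5, 7, 10, 19, 27, 28]
Preorder: [28, 7, 1, 5, 27, 19, 10]
Algorithm: preorder visits root first, so consume preorder in order;
for each root, split the current inorder slice at that value into
left-subtree inorder and right-subtree inorder, then recurse.
Recursive splits:
  root=28; inorder splits into left=[1, 5, 7, 10, 19, 27], right=[]
  root=7; inorder splits into left=[1, 5], right=[10, 19, 27]
  root=1; inorder splits into left=[], right=[5]
  root=5; inorder splits into left=[], right=[]
  root=27; inorder splits into left=[10, 19], right=[]
  root=19; inorder splits into left=[10], right=[]
  root=10; inorder splits into left=[], right=[]
Reconstructed level-order: [28, 7, 1, 27, 5, 19, 10]


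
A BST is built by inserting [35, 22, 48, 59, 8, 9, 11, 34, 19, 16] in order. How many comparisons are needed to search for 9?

Search path for 9: 35 -> 22 -> 8 -> 9
Found: True
Comparisons: 4


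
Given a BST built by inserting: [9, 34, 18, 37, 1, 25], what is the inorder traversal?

Tree insertion order: [9, 34, 18, 37, 1, 25]
Tree (level-order array): [9, 1, 34, None, None, 18, 37, None, 25]
Inorder traversal: [1, 9, 18, 25, 34, 37]


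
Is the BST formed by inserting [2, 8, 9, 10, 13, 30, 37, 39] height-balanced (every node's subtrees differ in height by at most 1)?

Tree (level-order array): [2, None, 8, None, 9, None, 10, None, 13, None, 30, None, 37, None, 39]
Definition: a tree is height-balanced if, at every node, |h(left) - h(right)| <= 1 (empty subtree has height -1).
Bottom-up per-node check:
  node 39: h_left=-1, h_right=-1, diff=0 [OK], height=0
  node 37: h_left=-1, h_right=0, diff=1 [OK], height=1
  node 30: h_left=-1, h_right=1, diff=2 [FAIL (|-1-1|=2 > 1)], height=2
  node 13: h_left=-1, h_right=2, diff=3 [FAIL (|-1-2|=3 > 1)], height=3
  node 10: h_left=-1, h_right=3, diff=4 [FAIL (|-1-3|=4 > 1)], height=4
  node 9: h_left=-1, h_right=4, diff=5 [FAIL (|-1-4|=5 > 1)], height=5
  node 8: h_left=-1, h_right=5, diff=6 [FAIL (|-1-5|=6 > 1)], height=6
  node 2: h_left=-1, h_right=6, diff=7 [FAIL (|-1-6|=7 > 1)], height=7
Node 30 violates the condition: |-1 - 1| = 2 > 1.
Result: Not balanced


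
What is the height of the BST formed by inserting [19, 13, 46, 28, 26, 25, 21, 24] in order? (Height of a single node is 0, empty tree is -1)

Insertion order: [19, 13, 46, 28, 26, 25, 21, 24]
Tree (level-order array): [19, 13, 46, None, None, 28, None, 26, None, 25, None, 21, None, None, 24]
Compute height bottom-up (empty subtree = -1):
  height(13) = 1 + max(-1, -1) = 0
  height(24) = 1 + max(-1, -1) = 0
  height(21) = 1 + max(-1, 0) = 1
  height(25) = 1 + max(1, -1) = 2
  height(26) = 1 + max(2, -1) = 3
  height(28) = 1 + max(3, -1) = 4
  height(46) = 1 + max(4, -1) = 5
  height(19) = 1 + max(0, 5) = 6
Height = 6


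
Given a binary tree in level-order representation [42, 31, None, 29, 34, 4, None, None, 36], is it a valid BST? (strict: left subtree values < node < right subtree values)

Level-order array: [42, 31, None, 29, 34, 4, None, None, 36]
Validate using subtree bounds (lo, hi): at each node, require lo < value < hi,
then recurse left with hi=value and right with lo=value.
Preorder trace (stopping at first violation):
  at node 42 with bounds (-inf, +inf): OK
  at node 31 with bounds (-inf, 42): OK
  at node 29 with bounds (-inf, 31): OK
  at node 4 with bounds (-inf, 29): OK
  at node 34 with bounds (31, 42): OK
  at node 36 with bounds (34, 42): OK
No violation found at any node.
Result: Valid BST


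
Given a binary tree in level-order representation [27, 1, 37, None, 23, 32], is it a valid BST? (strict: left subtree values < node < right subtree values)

Level-order array: [27, 1, 37, None, 23, 32]
Validate using subtree bounds (lo, hi): at each node, require lo < value < hi,
then recurse left with hi=value and right with lo=value.
Preorder trace (stopping at first violation):
  at node 27 with bounds (-inf, +inf): OK
  at node 1 with bounds (-inf, 27): OK
  at node 23 with bounds (1, 27): OK
  at node 37 with bounds (27, +inf): OK
  at node 32 with bounds (27, 37): OK
No violation found at any node.
Result: Valid BST


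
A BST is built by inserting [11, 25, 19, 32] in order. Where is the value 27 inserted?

Starting tree (level order): [11, None, 25, 19, 32]
Insertion path: 11 -> 25 -> 32
Result: insert 27 as left child of 32
Final tree (level order): [11, None, 25, 19, 32, None, None, 27]


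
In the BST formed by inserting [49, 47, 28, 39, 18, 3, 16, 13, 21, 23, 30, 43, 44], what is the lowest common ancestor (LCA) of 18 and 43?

Tree insertion order: [49, 47, 28, 39, 18, 3, 16, 13, 21, 23, 30, 43, 44]
Tree (level-order array): [49, 47, None, 28, None, 18, 39, 3, 21, 30, 43, None, 16, None, 23, None, None, None, 44, 13]
In a BST, the LCA of p=18, q=43 is the first node v on the
root-to-leaf path with p <= v <= q (go left if both < v, right if both > v).
Walk from root:
  at 49: both 18 and 43 < 49, go left
  at 47: both 18 and 43 < 47, go left
  at 28: 18 <= 28 <= 43, this is the LCA
LCA = 28


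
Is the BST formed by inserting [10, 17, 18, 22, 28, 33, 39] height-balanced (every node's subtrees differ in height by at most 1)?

Tree (level-order array): [10, None, 17, None, 18, None, 22, None, 28, None, 33, None, 39]
Definition: a tree is height-balanced if, at every node, |h(left) - h(right)| <= 1 (empty subtree has height -1).
Bottom-up per-node check:
  node 39: h_left=-1, h_right=-1, diff=0 [OK], height=0
  node 33: h_left=-1, h_right=0, diff=1 [OK], height=1
  node 28: h_left=-1, h_right=1, diff=2 [FAIL (|-1-1|=2 > 1)], height=2
  node 22: h_left=-1, h_right=2, diff=3 [FAIL (|-1-2|=3 > 1)], height=3
  node 18: h_left=-1, h_right=3, diff=4 [FAIL (|-1-3|=4 > 1)], height=4
  node 17: h_left=-1, h_right=4, diff=5 [FAIL (|-1-4|=5 > 1)], height=5
  node 10: h_left=-1, h_right=5, diff=6 [FAIL (|-1-5|=6 > 1)], height=6
Node 28 violates the condition: |-1 - 1| = 2 > 1.
Result: Not balanced


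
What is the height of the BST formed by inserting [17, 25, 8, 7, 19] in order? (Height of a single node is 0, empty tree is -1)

Insertion order: [17, 25, 8, 7, 19]
Tree (level-order array): [17, 8, 25, 7, None, 19]
Compute height bottom-up (empty subtree = -1):
  height(7) = 1 + max(-1, -1) = 0
  height(8) = 1 + max(0, -1) = 1
  height(19) = 1 + max(-1, -1) = 0
  height(25) = 1 + max(0, -1) = 1
  height(17) = 1 + max(1, 1) = 2
Height = 2


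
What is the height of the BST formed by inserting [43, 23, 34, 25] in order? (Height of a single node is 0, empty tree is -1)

Insertion order: [43, 23, 34, 25]
Tree (level-order array): [43, 23, None, None, 34, 25]
Compute height bottom-up (empty subtree = -1):
  height(25) = 1 + max(-1, -1) = 0
  height(34) = 1 + max(0, -1) = 1
  height(23) = 1 + max(-1, 1) = 2
  height(43) = 1 + max(2, -1) = 3
Height = 3


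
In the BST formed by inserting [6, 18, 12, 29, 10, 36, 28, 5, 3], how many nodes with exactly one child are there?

Tree built from: [6, 18, 12, 29, 10, 36, 28, 5, 3]
Tree (level-order array): [6, 5, 18, 3, None, 12, 29, None, None, 10, None, 28, 36]
Rule: These are nodes with exactly 1 non-null child.
Per-node child counts:
  node 6: 2 child(ren)
  node 5: 1 child(ren)
  node 3: 0 child(ren)
  node 18: 2 child(ren)
  node 12: 1 child(ren)
  node 10: 0 child(ren)
  node 29: 2 child(ren)
  node 28: 0 child(ren)
  node 36: 0 child(ren)
Matching nodes: [5, 12]
Count of nodes with exactly one child: 2


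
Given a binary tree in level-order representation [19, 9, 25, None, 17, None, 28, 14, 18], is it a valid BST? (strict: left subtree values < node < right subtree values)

Level-order array: [19, 9, 25, None, 17, None, 28, 14, 18]
Validate using subtree bounds (lo, hi): at each node, require lo < value < hi,
then recurse left with hi=value and right with lo=value.
Preorder trace (stopping at first violation):
  at node 19 with bounds (-inf, +inf): OK
  at node 9 with bounds (-inf, 19): OK
  at node 17 with bounds (9, 19): OK
  at node 14 with bounds (9, 17): OK
  at node 18 with bounds (17, 19): OK
  at node 25 with bounds (19, +inf): OK
  at node 28 with bounds (25, +inf): OK
No violation found at any node.
Result: Valid BST


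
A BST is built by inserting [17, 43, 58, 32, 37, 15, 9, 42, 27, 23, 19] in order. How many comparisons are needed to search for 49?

Search path for 49: 17 -> 43 -> 58
Found: False
Comparisons: 3


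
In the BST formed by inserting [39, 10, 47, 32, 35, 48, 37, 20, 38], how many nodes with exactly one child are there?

Tree built from: [39, 10, 47, 32, 35, 48, 37, 20, 38]
Tree (level-order array): [39, 10, 47, None, 32, None, 48, 20, 35, None, None, None, None, None, 37, None, 38]
Rule: These are nodes with exactly 1 non-null child.
Per-node child counts:
  node 39: 2 child(ren)
  node 10: 1 child(ren)
  node 32: 2 child(ren)
  node 20: 0 child(ren)
  node 35: 1 child(ren)
  node 37: 1 child(ren)
  node 38: 0 child(ren)
  node 47: 1 child(ren)
  node 48: 0 child(ren)
Matching nodes: [10, 35, 37, 47]
Count of nodes with exactly one child: 4
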